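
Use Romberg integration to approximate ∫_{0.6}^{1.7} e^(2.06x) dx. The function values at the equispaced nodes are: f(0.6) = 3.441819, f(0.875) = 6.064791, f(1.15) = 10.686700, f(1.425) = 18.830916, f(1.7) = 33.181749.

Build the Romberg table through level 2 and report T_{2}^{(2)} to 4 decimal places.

14.4377

T_{0}^{(0)} (trapezoid, 1 panel, h=1.1000): 20.142962
T_{1}^{(0)} (trapezoid, 2 panels, h=0.5500): 15.949166
T_{2}^{(0)} (trapezoid, 4 panels, h=0.2750): 14.820903
T_{1}^{(1)} = 15.949166 + (15.949166 − 20.142962)/3 = 14.551234
T_{2}^{(1)} = 14.820903 + (14.820903 − 15.949166)/3 = 14.444815
T_{2}^{(2)} = 14.444815 + (14.444815 − 14.551234)/15 = 14.437720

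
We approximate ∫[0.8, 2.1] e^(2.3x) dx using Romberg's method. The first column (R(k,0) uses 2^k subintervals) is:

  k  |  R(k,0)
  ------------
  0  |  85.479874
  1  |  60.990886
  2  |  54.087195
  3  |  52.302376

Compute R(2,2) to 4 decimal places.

51.7165

R(1,1) = 60.990886 + (60.990886 − 85.479874)/3 = 52.827890
R(2,1) = 54.087195 + (54.087195 − 60.990886)/3 = 51.785965
R(2,2) = (16·51.785965 − 52.827890) / 15 = 51.716503
(Column j=1 coincides with Simpson's rule on the same nodes.)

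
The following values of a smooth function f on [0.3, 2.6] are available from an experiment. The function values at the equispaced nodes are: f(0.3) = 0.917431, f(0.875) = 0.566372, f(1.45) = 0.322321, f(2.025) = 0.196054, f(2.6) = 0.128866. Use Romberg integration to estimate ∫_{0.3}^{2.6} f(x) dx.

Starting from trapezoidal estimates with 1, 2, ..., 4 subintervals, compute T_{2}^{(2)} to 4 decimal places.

0.9095

T_{0}^{(0)} (trapezoid, 1 panel, h=2.3000): 1.203242
T_{1}^{(0)} (trapezoid, 2 panels, h=1.1500): 0.972290
T_{2}^{(0)} (trapezoid, 4 panels, h=0.5750): 0.924540
T_{1}^{(1)} = 0.972290 + (0.972290 − 1.203242)/3 = 0.895306
T_{2}^{(1)} = 0.924540 + (0.924540 − 0.972290)/3 = 0.908623
T_{2}^{(2)} = 0.908623 + (0.908623 − 0.895306)/15 = 0.909511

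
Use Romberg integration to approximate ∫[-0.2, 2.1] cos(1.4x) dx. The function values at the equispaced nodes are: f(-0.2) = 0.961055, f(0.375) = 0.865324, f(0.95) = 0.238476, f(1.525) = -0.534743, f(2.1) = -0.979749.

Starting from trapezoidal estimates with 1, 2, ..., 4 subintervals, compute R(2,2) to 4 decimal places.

0.3401

R(0,0) (trapezoid, 1 panel, h=2.3000): -0.021498
R(1,0) (trapezoid, 2 panels, h=1.1500): 0.263498
R(2,0) (trapezoid, 4 panels, h=0.5750): 0.321833
R(1,1) = 0.263498 + (0.263498 − (-0.021498))/3 = 0.358497
R(2,1) = 0.321833 + (0.321833 − 0.263498)/3 = 0.341278
R(2,2) = 0.341278 + (0.341278 − 0.358497)/15 = 0.340130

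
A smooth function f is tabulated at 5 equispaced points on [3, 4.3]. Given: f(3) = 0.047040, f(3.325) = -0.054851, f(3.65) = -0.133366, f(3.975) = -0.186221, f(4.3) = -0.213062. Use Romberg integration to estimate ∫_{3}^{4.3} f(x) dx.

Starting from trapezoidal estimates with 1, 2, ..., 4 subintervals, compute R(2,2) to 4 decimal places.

-0.1513

R(0,0) (trapezoid, 1 panel, h=1.3000): -0.107914
R(1,0) (trapezoid, 2 panels, h=0.6500): -0.140645
R(2,0) (trapezoid, 4 panels, h=0.3250): -0.148671
R(1,1) = -0.140645 + (-0.140645 − (-0.107914))/3 = -0.151555
R(2,1) = -0.148671 + (-0.148671 − (-0.140645))/3 = -0.151346
R(2,2) = -0.151346 + (-0.151346 − (-0.151555))/15 = -0.151332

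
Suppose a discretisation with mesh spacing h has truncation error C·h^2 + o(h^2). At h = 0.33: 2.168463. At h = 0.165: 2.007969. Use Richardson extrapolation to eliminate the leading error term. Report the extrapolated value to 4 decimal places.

1.9545

The leading error scales as h^2; refining by a factor of 2 reduces it by 2^2 = 4.
Extrapolated value = (4·A(h/2) − A(h)) / (4 − 1)
= (4·2.007969 − 2.168463) / 3
= 5.863413 / 3 = 1.954471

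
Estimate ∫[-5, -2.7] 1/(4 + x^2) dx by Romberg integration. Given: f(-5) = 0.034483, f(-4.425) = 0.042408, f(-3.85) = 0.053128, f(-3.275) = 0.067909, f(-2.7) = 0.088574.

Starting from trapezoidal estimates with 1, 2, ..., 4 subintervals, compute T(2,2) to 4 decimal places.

T(0,0) (trapezoid, 1 panel, h=2.3000): 0.141516
T(1,0) (trapezoid, 2 panels, h=1.1500): 0.131855
T(2,0) (trapezoid, 4 panels, h=0.5750): 0.129360
T(1,1) = 0.131855 + (0.131855 − 0.141516)/3 = 0.128635
T(2,1) = 0.129360 + (0.129360 − 0.131855)/3 = 0.128528
T(2,2) = 0.128528 + (0.128528 − 0.128635)/15 = 0.128521

0.1285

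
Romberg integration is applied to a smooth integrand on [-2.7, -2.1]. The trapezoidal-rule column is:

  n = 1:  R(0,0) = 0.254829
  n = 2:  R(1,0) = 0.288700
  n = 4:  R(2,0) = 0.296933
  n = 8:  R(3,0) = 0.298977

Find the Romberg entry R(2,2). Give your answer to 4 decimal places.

0.2997

Richardson extrapolation on the trapezoidal column (denominator 4−1=3):
R(1,1) = (4·0.288700 − 0.254829) / 3 = 0.299990
R(2,1) = 0.296933 + (0.296933 − 0.288700)/3 = 0.299677
R(2,2) = 0.299677 + (0.299677 − 0.299990)/15 = 0.299656
(Column j=1 coincides with Simpson's rule on the same nodes.)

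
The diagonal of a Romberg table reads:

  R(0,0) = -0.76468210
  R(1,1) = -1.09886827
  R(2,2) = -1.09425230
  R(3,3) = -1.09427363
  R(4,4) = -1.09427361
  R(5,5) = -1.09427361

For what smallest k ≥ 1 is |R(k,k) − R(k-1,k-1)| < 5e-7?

|R(1,1) − R(0,0)| = 0.33418617 ≥ 5e-7
|R(2,2) − R(1,1)| = 0.00461597 ≥ 5e-7
|R(3,3) − R(2,2)| = 0.00002133 ≥ 5e-7
|R(4,4) − R(3,3)| = 0.00000002 < 5e-7

k = 4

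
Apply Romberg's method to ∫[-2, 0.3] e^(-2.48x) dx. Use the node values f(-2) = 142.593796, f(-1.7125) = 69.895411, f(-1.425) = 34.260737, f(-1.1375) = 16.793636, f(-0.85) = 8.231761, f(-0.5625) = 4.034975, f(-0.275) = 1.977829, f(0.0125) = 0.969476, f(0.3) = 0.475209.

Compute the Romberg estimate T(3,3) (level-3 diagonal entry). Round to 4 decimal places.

T(0,0) (trapezoid, 1 panel, h=2.3000): 164.529356
T(1,0) (trapezoid, 2 panels, h=1.1500): 91.731203
T(2,0) (trapezoid, 4 panels, h=0.5750): 66.702777
T(3,0) (trapezoid, 8 panels, h=0.2875): 59.713269
T(1,1) = 91.731203 + (91.731203 − 164.529356)/3 = 67.465152
T(2,1) = 66.702777 + (66.702777 − 91.731203)/3 = 58.359968
T(3,1) = 59.713269 + (59.713269 − 66.702777)/3 = 57.383433
T(2,2) = 58.359968 + (58.359968 − 67.465152)/15 = 57.752956
T(3,2) = 57.383433 + (57.383433 − 58.359968)/15 = 57.318331
T(3,3) = 57.318331 + (57.318331 − 57.752956)/63 = 57.311432

57.3114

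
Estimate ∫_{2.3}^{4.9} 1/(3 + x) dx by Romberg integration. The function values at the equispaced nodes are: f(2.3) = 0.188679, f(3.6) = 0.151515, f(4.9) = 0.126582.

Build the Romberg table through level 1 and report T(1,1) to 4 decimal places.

T(0,0) (trapezoid, 1 panel, h=2.6000): 0.409839
T(1,0) (trapezoid, 2 panels, h=1.3000): 0.401889
T(1,1) = 0.401889 + (0.401889 − 0.409839)/3 = 0.399239

0.3992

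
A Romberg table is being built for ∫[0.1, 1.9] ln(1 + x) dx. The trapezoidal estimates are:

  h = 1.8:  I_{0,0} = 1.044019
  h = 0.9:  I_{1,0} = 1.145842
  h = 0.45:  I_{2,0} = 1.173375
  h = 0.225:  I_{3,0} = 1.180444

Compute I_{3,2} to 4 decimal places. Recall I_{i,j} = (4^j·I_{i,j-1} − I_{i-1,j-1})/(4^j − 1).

I_{2,1} = 1.173375 + (1.173375 − 1.145842)/3 = 1.182553
I_{3,1} = 1.180444 + (1.180444 − 1.173375)/3 = 1.182800
I_{3,2} = (16·1.182800 − 1.182553) / 15 = 1.182816
(Column j=1 coincides with Simpson's rule on the same nodes.)

1.1828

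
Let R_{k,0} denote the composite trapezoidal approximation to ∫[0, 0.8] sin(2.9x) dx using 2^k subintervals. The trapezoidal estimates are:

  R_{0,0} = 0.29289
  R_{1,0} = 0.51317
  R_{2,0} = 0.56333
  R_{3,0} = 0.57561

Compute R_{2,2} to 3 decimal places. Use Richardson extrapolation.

0.580

R_{1,1} = 0.51317 + (0.51317 − 0.29289)/3 = 0.58660
R_{2,1} = (4·0.56333 − 0.51317) / 3 = 0.58005
R_{2,2} = 0.58005 + (0.58005 − 0.58660)/15 = 0.57961
(Column j=1 coincides with Simpson's rule on the same nodes.)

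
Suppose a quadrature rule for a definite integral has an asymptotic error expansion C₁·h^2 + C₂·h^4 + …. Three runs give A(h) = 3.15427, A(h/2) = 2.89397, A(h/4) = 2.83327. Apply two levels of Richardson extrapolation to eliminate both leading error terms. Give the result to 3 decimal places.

2.813

First eliminate the h^2 term (factor 2^2 = 4):
  B₁ = (4·2.89397 − 3.15427)/3 = 2.80720
  B₂ = (4·2.83327 − 2.89397)/3 = 2.81304
Then eliminate the h^4 term (factor 2^4 = 16):
  (16·2.81304 − 2.80720)/15 = 2.81343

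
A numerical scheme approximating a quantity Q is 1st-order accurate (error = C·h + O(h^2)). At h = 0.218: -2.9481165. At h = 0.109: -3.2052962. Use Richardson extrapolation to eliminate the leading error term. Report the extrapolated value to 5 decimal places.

-3.46248

Extrapolated value = (2·A(h/2) − A(h)) / (2 − 1)
= (2·(-3.2052962) − (-2.9481165)) / 1
= -3.4624759 / 1 = -3.4624759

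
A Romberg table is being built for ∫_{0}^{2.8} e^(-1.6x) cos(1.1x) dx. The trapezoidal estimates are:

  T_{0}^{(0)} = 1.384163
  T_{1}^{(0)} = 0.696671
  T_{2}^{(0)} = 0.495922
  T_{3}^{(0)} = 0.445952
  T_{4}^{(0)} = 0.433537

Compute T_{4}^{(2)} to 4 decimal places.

0.4294

T_{3}^{(1)} = 0.445952 + (0.445952 − 0.495922)/3 = 0.429295
T_{4}^{(1)} = 0.433537 + (0.433537 − 0.445952)/3 = 0.429399
T_{4}^{(2)} = (16·0.429399 − 0.429295) / 15 = 0.429406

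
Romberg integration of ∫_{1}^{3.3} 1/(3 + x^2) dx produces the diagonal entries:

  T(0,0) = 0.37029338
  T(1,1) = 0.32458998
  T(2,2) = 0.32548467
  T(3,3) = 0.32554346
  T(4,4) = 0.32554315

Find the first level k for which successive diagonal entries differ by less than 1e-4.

|T(1,1) − T(0,0)| = 0.04570340 ≥ 1e-4
|T(2,2) − T(1,1)| = 0.00089469 ≥ 1e-4
|T(3,3) − T(2,2)| = 0.00005879 < 1e-4

k = 3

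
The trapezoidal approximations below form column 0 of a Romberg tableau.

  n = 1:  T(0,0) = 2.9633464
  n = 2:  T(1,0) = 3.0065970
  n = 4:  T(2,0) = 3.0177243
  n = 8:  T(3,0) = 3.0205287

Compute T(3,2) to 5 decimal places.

T(2,1) = (4·3.0177243 − 3.0065970) / 3 = 3.0214334
T(3,1) = 3.0205287 + (3.0205287 − 3.0177243)/3 = 3.0214635
T(3,2) = 3.0214635 + (3.0214635 − 3.0214334)/15 = 3.0214655

3.02147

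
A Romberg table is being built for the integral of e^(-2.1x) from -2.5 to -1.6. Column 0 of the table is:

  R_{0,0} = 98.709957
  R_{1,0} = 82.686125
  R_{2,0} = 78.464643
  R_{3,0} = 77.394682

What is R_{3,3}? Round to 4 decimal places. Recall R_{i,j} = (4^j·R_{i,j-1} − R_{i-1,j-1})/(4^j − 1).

Richardson extrapolation on the trapezoidal column (denominator 4−1=3):
R_{1,1} = (4·82.686125 − 98.709957) / 3 = 77.344848
R_{2,1} = 78.464643 + (78.464643 − 82.686125)/3 = 77.057482
R_{3,1} = (4·77.394682 − 78.464643) / 3 = 77.038028
R_{2,2} = 77.057482 + (77.057482 − 77.344848)/15 = 77.038324
R_{3,2} = 77.038028 + (77.038028 − 77.057482)/15 = 77.036731
R_{3,3} = (64·77.036731 − 77.038324) / 63 = 77.036706

77.0367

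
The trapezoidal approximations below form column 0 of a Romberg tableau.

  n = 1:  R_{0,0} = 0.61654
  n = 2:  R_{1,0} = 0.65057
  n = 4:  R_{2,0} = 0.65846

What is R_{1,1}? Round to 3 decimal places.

Richardson extrapolation on the trapezoidal column (denominator 4−1=3):
R_{1,1} = 0.65057 + (0.65057 − 0.61654)/3 = 0.66191

0.662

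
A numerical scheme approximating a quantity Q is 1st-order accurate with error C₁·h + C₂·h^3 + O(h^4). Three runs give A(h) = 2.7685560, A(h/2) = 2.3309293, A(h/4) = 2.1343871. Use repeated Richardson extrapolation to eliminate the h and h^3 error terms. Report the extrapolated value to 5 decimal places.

First eliminate the h term (factor 2^1 = 2):
  B₁ = (2·2.3309293 − 2.7685560)/1 = 1.8933026
  B₂ = (2·2.1343871 − 2.3309293)/1 = 1.9378449
Then eliminate the h^3 term (factor 2^3 = 8):
  (8·1.9378449 − 1.8933026)/7 = 1.9442081

1.94421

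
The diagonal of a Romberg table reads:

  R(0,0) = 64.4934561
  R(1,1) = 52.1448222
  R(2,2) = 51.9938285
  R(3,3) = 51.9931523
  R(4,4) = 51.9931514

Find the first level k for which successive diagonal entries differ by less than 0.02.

k = 3

|R(1,1) − R(0,0)| = 12.3486339 ≥ 0.02
|R(2,2) − R(1,1)| = 0.1509937 ≥ 0.02
|R(3,3) − R(2,2)| = 0.0006762 < 0.02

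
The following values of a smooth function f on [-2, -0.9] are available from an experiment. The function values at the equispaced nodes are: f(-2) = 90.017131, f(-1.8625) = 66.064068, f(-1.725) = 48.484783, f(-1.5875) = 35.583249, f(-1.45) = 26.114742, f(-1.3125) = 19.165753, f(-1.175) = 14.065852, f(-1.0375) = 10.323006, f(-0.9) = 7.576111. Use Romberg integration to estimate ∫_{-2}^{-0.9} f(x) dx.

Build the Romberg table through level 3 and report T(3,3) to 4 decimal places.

T(0,0) (trapezoid, 1 panel, h=1.1000): 53.676283
T(1,0) (trapezoid, 2 panels, h=0.5500): 41.201250
T(2,0) (trapezoid, 4 panels, h=0.2750): 37.802049
T(3,0) (trapezoid, 8 panels, h=0.1375): 36.932235
T(1,1) = 41.201250 + (41.201250 − 53.676283)/3 = 37.042906
T(2,1) = 37.802049 + (37.802049 − 41.201250)/3 = 36.668982
T(3,1) = 36.932235 + (36.932235 − 37.802049)/3 = 36.642297
T(2,2) = 36.668982 + (36.668982 − 37.042906)/15 = 36.644054
T(3,2) = 36.642297 + (36.642297 − 36.668982)/15 = 36.640518
T(3,3) = 36.640518 + (36.640518 − 36.644054)/63 = 36.640462

36.6405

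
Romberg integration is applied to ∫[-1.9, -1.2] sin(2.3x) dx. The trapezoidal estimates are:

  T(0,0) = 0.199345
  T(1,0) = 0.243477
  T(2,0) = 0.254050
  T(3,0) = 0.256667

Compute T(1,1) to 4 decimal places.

Richardson extrapolation on the trapezoidal column (denominator 4−1=3):
T(1,1) = (4·0.243477 − 0.199345) / 3 = 0.258188
(Column j=1 coincides with Simpson's rule on the same nodes.)

0.2582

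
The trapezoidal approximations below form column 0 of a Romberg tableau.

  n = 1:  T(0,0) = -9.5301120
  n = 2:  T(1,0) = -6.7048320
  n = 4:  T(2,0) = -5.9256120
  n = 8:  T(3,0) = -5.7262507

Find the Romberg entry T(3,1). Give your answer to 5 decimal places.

Richardson extrapolation on the trapezoidal column (denominator 4−1=3):
T(3,1) = -5.7262507 + (-5.7262507 − (-5.9256120))/3 = -5.6597969

-5.65980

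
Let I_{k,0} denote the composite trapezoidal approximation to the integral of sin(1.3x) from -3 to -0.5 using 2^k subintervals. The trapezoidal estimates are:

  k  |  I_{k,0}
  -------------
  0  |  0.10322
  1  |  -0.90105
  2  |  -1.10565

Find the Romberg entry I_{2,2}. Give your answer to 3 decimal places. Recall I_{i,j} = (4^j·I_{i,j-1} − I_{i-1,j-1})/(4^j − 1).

-1.170

Richardson extrapolation on the trapezoidal column (denominator 4−1=3):
I_{1,1} = -0.90105 + (-0.90105 − 0.10322)/3 = -1.23581
I_{2,1} = (4·(-1.10565) − (-0.90105)) / 3 = -1.17385
I_{2,2} = -1.17385 + (-1.17385 − (-1.23581))/15 = -1.16972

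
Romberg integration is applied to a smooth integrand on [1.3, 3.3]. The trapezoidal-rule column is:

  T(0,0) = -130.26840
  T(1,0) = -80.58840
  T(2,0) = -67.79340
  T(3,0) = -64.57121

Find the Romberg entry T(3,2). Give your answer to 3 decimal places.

-63.495

Richardson extrapolation on the trapezoidal column (denominator 4−1=3):
T(2,1) = (4·(-67.79340) − (-80.58840)) / 3 = -63.52840
T(3,1) = (4·(-64.57121) − (-67.79340)) / 3 = -63.49715
T(3,2) = -63.49715 + (-63.49715 − (-63.52840))/15 = -63.49507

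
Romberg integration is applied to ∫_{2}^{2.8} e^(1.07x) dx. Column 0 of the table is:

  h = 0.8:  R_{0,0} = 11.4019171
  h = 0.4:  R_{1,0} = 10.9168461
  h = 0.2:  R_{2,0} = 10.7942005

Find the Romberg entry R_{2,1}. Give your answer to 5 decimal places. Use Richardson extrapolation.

10.75332

R_{2,1} = 10.7942005 + (10.7942005 − 10.9168461)/3 = 10.7533186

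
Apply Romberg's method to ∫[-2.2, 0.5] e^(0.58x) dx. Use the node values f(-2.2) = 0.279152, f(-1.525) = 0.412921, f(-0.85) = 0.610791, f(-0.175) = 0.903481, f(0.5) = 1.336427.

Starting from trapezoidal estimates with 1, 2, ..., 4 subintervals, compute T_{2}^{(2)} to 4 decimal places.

T_{0}^{(0)} (trapezoid, 1 panel, h=2.7000): 2.181032
T_{1}^{(0)} (trapezoid, 2 panels, h=1.3500): 1.915084
T_{2}^{(0)} (trapezoid, 4 panels, h=0.6750): 1.846113
T_{1}^{(1)} = 1.915084 + (1.915084 − 2.181032)/3 = 1.826435
T_{2}^{(1)} = 1.846113 + (1.846113 − 1.915084)/3 = 1.823123
T_{2}^{(2)} = 1.823123 + (1.823123 − 1.826435)/15 = 1.822902

1.8229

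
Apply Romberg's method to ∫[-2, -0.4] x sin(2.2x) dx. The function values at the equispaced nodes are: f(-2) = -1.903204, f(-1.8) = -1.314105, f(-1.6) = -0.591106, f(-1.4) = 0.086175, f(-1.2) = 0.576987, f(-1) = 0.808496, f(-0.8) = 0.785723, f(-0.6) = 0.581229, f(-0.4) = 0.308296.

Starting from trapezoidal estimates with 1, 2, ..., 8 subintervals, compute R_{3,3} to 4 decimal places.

0.0394

R_{0,0} (trapezoid, 1 panel, h=1.6000): -1.275926
R_{1,0} (trapezoid, 2 panels, h=0.8000): -0.176374
R_{2,0} (trapezoid, 4 panels, h=0.4000): -0.010340
R_{3,0} (trapezoid, 8 panels, h=0.2000): 0.027189
R_{1,1} = -0.176374 + (-0.176374 − (-1.275926))/3 = 0.190143
R_{2,1} = -0.010340 + (-0.010340 − (-0.176374))/3 = 0.045005
R_{3,1} = 0.027189 + (0.027189 − (-0.010340))/3 = 0.039699
R_{2,2} = 0.045005 + (0.045005 − 0.190143)/15 = 0.035329
R_{3,2} = 0.039699 + (0.039699 − 0.045005)/15 = 0.039345
R_{3,3} = 0.039345 + (0.039345 − 0.035329)/63 = 0.039409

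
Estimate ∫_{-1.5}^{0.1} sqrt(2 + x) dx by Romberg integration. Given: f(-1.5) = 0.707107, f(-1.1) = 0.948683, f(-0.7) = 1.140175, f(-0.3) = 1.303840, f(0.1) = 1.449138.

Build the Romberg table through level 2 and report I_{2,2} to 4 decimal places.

1.7930

I_{0,0} (trapezoid, 1 panel, h=1.6000): 1.724996
I_{1,0} (trapezoid, 2 panels, h=0.8000): 1.774638
I_{2,0} (trapezoid, 4 panels, h=0.4000): 1.788328
I_{1,1} = 1.774638 + (1.774638 − 1.724996)/3 = 1.791185
I_{2,1} = 1.788328 + (1.788328 − 1.774638)/3 = 1.792891
I_{2,2} = 1.792891 + (1.792891 − 1.791185)/15 = 1.793005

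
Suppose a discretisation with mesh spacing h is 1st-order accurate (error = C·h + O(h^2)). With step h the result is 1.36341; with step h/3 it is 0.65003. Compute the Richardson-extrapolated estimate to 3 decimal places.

Extrapolated value = (3·A(h/3) − A(h)) / (3 − 1)
= (3·0.65003 − 1.36341) / 2
= 0.58668 / 2 = 0.29334

0.293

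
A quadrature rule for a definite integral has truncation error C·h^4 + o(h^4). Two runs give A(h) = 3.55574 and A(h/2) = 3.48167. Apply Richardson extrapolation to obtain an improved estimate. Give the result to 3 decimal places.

Extrapolated value = (16·A(h/2) − A(h)) / (16 − 1)
= (16·3.48167 − 3.55574) / 15
= 52.15098 / 15 = 3.47673

3.477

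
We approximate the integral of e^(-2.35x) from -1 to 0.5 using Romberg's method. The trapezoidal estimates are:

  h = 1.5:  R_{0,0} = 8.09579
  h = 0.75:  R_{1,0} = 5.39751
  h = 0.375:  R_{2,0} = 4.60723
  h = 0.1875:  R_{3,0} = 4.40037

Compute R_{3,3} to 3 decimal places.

R_{1,1} = 5.39751 + (5.39751 − 8.09579)/3 = 4.49808
R_{2,1} = 4.60723 + (4.60723 − 5.39751)/3 = 4.34380
R_{3,1} = (4·4.40037 − 4.60723) / 3 = 4.33142
R_{2,2} = 4.34380 + (4.34380 − 4.49808)/15 = 4.33351
R_{3,2} = (16·4.33142 − 4.34380) / 15 = 4.33059
R_{3,3} = 4.33059 + (4.33059 − 4.33351)/63 = 4.33054

4.331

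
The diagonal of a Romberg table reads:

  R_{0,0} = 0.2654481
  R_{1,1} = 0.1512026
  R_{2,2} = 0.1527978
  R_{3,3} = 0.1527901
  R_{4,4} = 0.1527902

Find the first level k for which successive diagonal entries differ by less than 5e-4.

k = 3

|R_{1,1} − R_{0,0}| = 0.1142455 ≥ 5e-4
|R_{2,2} − R_{1,1}| = 0.0015952 ≥ 5e-4
|R_{3,3} − R_{2,2}| = 0.0000077 < 5e-4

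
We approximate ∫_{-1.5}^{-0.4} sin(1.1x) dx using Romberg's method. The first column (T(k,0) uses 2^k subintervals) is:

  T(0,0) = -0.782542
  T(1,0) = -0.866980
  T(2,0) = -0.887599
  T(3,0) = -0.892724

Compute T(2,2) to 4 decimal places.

-0.8944

Richardson extrapolation on the trapezoidal column (denominator 4−1=3):
T(1,1) = (4·(-0.866980) − (-0.782542)) / 3 = -0.895126
T(2,1) = (4·(-0.887599) − (-0.866980)) / 3 = -0.894472
T(2,2) = (16·(-0.894472) − (-0.895126)) / 15 = -0.894428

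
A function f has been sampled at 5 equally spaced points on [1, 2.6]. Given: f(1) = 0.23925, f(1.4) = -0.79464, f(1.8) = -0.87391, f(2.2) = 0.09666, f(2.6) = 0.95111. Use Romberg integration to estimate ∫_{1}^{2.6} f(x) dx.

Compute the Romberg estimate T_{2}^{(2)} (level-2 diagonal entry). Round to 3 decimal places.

T_{0}^{(0)} (trapezoid, 1 panel, h=1.6000): 0.95229
T_{1}^{(0)} (trapezoid, 2 panels, h=0.8000): -0.22298
T_{2}^{(0)} (trapezoid, 4 panels, h=0.4000): -0.39068
T_{1}^{(1)} = -0.22298 + (-0.22298 − 0.95229)/3 = -0.61474
T_{2}^{(1)} = -0.39068 + (-0.39068 − (-0.22298))/3 = -0.44658
T_{2}^{(2)} = -0.44658 + (-0.44658 − (-0.61474))/15 = -0.43537

-0.435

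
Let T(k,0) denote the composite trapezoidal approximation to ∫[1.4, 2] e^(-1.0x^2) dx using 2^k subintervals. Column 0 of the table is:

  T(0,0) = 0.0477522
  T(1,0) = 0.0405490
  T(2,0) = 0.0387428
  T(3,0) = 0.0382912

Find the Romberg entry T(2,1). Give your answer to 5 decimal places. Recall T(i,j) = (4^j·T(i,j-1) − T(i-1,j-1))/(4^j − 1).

T(2,1) = 0.0387428 + (0.0387428 − 0.0405490)/3 = 0.0381407

0.03814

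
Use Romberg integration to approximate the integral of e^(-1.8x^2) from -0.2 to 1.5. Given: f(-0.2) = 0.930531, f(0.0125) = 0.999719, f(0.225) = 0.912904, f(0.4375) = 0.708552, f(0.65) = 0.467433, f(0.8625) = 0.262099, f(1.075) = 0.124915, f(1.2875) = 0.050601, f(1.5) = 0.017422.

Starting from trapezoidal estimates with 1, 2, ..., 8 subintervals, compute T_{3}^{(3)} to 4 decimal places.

0.8528

T_{0}^{(0)} (trapezoid, 1 panel, h=1.7000): 0.805760
T_{1}^{(0)} (trapezoid, 2 panels, h=0.8500): 0.800198
T_{2}^{(0)} (trapezoid, 4 panels, h=0.4250): 0.841172
T_{3}^{(0)} (trapezoid, 8 panels, h=0.2125): 0.850042
T_{1}^{(1)} = 0.800198 + (0.800198 − 0.805760)/3 = 0.798344
T_{2}^{(1)} = 0.841172 + (0.841172 − 0.800198)/3 = 0.854830
T_{3}^{(1)} = 0.850042 + (0.850042 − 0.841172)/3 = 0.852999
T_{2}^{(2)} = 0.854830 + (0.854830 − 0.798344)/15 = 0.858596
T_{3}^{(2)} = 0.852999 + (0.852999 − 0.854830)/15 = 0.852877
T_{3}^{(3)} = 0.852877 + (0.852877 − 0.858596)/63 = 0.852786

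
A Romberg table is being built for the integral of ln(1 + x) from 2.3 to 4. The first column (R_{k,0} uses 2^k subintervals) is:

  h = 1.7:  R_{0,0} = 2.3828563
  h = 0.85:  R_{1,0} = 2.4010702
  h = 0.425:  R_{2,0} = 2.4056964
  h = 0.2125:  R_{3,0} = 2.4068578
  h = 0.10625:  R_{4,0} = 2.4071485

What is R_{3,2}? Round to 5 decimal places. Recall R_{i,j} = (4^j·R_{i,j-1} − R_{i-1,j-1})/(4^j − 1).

2.40725

Richardson extrapolation on the trapezoidal column (denominator 4−1=3):
R_{2,1} = 2.4056964 + (2.4056964 − 2.4010702)/3 = 2.4072385
R_{3,1} = (4·2.4068578 − 2.4056964) / 3 = 2.4072449
R_{3,2} = 2.4072449 + (2.4072449 − 2.4072385)/15 = 2.4072453
(Column j=1 coincides with Simpson's rule on the same nodes.)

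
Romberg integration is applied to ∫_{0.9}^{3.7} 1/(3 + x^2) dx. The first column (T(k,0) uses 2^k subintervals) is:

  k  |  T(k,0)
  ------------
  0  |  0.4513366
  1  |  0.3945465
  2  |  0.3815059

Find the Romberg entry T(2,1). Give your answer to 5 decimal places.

Richardson extrapolation on the trapezoidal column (denominator 4−1=3):
T(2,1) = (4·0.3815059 − 0.3945465) / 3 = 0.3771590
(Column j=1 coincides with Simpson's rule on the same nodes.)

0.37716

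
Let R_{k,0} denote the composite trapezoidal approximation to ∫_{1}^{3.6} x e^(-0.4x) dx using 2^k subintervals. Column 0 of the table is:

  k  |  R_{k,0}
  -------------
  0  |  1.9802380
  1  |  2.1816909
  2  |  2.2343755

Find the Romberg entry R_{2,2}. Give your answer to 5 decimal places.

2.25214

R_{1,1} = 2.1816909 + (2.1816909 − 1.9802380)/3 = 2.2488419
R_{2,1} = (4·2.2343755 − 2.1816909) / 3 = 2.2519370
R_{2,2} = 2.2519370 + (2.2519370 − 2.2488419)/15 = 2.2521433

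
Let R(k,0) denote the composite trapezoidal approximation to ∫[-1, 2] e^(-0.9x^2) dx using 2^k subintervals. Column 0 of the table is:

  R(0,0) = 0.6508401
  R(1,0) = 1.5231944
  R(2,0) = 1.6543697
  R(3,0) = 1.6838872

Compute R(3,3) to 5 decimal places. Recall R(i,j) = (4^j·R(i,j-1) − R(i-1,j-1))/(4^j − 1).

R(1,1) = 1.5231944 + (1.5231944 − 0.6508401)/3 = 1.8139792
R(2,1) = 1.6543697 + (1.6543697 − 1.5231944)/3 = 1.6980948
R(3,1) = 1.6838872 + (1.6838872 − 1.6543697)/3 = 1.6937264
R(2,2) = 1.6980948 + (1.6980948 − 1.8139792)/15 = 1.6903692
R(3,2) = 1.6937264 + (1.6937264 − 1.6980948)/15 = 1.6934352
R(3,3) = 1.6934352 + (1.6934352 − 1.6903692)/63 = 1.6934839

1.69348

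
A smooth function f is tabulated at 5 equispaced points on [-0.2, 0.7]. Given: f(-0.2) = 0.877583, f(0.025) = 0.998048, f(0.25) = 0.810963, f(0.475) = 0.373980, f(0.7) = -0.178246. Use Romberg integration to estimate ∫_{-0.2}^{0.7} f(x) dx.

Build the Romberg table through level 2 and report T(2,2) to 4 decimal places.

T(0,0) (trapezoid, 1 panel, h=0.9000): 0.314702
T(1,0) (trapezoid, 2 panels, h=0.4500): 0.522284
T(2,0) (trapezoid, 4 panels, h=0.2250): 0.569848
T(1,1) = 0.522284 + (0.522284 − 0.314702)/3 = 0.591478
T(2,1) = 0.569848 + (0.569848 − 0.522284)/3 = 0.585703
T(2,2) = 0.585703 + (0.585703 − 0.591478)/15 = 0.585318

0.5853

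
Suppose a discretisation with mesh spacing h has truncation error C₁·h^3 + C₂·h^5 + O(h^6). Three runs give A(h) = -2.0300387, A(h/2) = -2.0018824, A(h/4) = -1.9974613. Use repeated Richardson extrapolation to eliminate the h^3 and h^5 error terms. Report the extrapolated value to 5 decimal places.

-1.99680

First eliminate the h^3 term (factor 2^3 = 8):
  B₁ = (8·(-2.0018824) − (-2.0300387))/7 = -1.9978601
  B₂ = (8·(-1.9974613) − (-2.0018824))/7 = -1.9968297
Then eliminate the h^5 term (factor 2^5 = 32):
  (32·(-1.9968297) − (-1.9978601))/31 = -1.9967965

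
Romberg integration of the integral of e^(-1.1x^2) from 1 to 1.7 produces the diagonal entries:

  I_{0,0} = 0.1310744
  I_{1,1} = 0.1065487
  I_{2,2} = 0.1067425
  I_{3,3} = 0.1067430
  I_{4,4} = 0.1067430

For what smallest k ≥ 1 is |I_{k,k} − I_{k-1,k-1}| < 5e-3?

k = 2

|I_{1,1} − I_{0,0}| = 0.0245257 ≥ 5e-3
|I_{2,2} − I_{1,1}| = 0.0001938 < 5e-3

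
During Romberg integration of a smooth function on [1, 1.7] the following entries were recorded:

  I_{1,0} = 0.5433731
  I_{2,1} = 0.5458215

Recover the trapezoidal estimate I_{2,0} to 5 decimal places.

From I_{2,1} = (4·I_{2,0} − I_{1,0})/3, solve for I_{2,0}:
4·I_{2,0} = 3·0.5458215 + 0.5433731 = 2.1808376
I_{2,0} = 0.5452094

0.54521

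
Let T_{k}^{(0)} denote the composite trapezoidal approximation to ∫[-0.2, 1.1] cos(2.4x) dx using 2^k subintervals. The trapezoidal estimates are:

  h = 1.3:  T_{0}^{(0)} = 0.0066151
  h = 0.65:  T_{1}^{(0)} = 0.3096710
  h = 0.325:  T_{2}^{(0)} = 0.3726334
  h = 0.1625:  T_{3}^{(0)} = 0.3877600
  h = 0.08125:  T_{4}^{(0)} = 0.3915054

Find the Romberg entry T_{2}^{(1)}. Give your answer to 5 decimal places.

0.39362

Richardson extrapolation on the trapezoidal column (denominator 4−1=3):
T_{2}^{(1)} = 0.3726334 + (0.3726334 − 0.3096710)/3 = 0.3936209
(Column j=1 coincides with Simpson's rule on the same nodes.)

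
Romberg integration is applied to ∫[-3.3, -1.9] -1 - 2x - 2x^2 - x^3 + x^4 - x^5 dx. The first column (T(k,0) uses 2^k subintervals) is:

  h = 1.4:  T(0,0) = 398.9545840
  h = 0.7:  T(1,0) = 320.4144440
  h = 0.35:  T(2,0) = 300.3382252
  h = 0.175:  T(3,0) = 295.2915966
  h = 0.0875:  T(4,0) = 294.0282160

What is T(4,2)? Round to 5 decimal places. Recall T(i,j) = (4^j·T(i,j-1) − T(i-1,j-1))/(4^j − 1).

T(3,1) = (4·295.2915966 − 300.3382252) / 3 = 293.6093871
T(4,1) = (4·294.0282160 − 295.2915966) / 3 = 293.6070891
T(4,2) = 293.6070891 + (293.6070891 − 293.6093871)/15 = 293.6069359

293.60694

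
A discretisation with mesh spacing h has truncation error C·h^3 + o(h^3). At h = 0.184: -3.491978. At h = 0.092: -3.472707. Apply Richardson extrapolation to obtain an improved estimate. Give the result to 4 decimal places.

-3.4700

The leading error scales as h^3; refining by a factor of 2 reduces it by 2^3 = 8.
Extrapolated value = (8·A(h/2) − A(h)) / (8 − 1)
= (8·(-3.472707) − (-3.491978)) / 7
= -24.289678 / 7 = -3.469954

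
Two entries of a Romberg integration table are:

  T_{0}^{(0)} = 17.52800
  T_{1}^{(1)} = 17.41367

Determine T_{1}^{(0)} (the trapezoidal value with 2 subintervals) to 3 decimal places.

From T_{1}^{(1)} = (4·T_{1}^{(0)} − T_{0}^{(0)})/3, solve for T_{1}^{(0)}:
4·T_{1}^{(0)} = 3·17.41367 + 17.52800 = 69.76901
T_{1}^{(0)} = 17.44225

17.442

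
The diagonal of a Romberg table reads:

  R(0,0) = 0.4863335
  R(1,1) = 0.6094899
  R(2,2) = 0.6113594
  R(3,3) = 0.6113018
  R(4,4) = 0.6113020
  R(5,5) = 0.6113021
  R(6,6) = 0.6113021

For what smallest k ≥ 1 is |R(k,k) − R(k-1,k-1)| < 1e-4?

|R(1,1) − R(0,0)| = 0.1231564 ≥ 1e-4
|R(2,2) − R(1,1)| = 0.0018695 ≥ 1e-4
|R(3,3) − R(2,2)| = 0.0000576 < 1e-4

k = 3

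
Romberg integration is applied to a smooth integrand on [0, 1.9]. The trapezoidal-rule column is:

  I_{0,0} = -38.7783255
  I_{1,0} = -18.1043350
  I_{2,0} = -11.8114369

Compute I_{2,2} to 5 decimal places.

-9.61386

I_{1,1} = (4·(-18.1043350) − (-38.7783255)) / 3 = -11.2130048
I_{2,1} = -11.8114369 + (-11.8114369 − (-18.1043350))/3 = -9.7138042
I_{2,2} = -9.7138042 + (-9.7138042 − (-11.2130048))/15 = -9.6138575
(Column j=1 coincides with Simpson's rule on the same nodes.)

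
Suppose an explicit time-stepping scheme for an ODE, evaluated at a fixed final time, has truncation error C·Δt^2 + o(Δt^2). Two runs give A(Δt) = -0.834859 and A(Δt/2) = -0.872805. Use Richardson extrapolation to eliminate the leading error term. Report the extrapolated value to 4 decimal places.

-0.8855

The leading error scales as Δt^2; refining by a factor of 2 reduces it by 2^2 = 4.
Extrapolated value = (4·A(Δt/2) − A(Δt)) / (4 − 1)
= (4·(-0.872805) − (-0.834859)) / 3
= -2.656361 / 3 = -0.885454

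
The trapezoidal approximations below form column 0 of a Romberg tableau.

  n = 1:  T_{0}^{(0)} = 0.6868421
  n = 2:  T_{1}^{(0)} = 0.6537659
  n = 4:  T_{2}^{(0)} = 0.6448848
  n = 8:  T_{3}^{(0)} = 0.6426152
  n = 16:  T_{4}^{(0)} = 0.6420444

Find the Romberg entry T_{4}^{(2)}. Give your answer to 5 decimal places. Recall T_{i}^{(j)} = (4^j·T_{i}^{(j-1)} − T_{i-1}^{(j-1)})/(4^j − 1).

0.64185

T_{3}^{(1)} = (4·0.6426152 − 0.6448848) / 3 = 0.6418587
T_{4}^{(1)} = 0.6420444 + (0.6420444 − 0.6426152)/3 = 0.6418541
T_{4}^{(2)} = 0.6418541 + (0.6418541 − 0.6418587)/15 = 0.6418538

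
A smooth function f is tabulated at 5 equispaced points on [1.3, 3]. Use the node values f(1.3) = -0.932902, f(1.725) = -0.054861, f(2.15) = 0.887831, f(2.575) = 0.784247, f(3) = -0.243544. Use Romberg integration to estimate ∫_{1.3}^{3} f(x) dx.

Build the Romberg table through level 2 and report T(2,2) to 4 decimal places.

0.4866

T(0,0) (trapezoid, 1 panel, h=1.7000): -0.999979
T(1,0) (trapezoid, 2 panels, h=0.8500): 0.254667
T(2,0) (trapezoid, 4 panels, h=0.4250): 0.437322
T(1,1) = 0.254667 + (0.254667 − (-0.999979))/3 = 0.672882
T(2,1) = 0.437322 + (0.437322 − 0.254667)/3 = 0.498207
T(2,2) = 0.498207 + (0.498207 − 0.672882)/15 = 0.486562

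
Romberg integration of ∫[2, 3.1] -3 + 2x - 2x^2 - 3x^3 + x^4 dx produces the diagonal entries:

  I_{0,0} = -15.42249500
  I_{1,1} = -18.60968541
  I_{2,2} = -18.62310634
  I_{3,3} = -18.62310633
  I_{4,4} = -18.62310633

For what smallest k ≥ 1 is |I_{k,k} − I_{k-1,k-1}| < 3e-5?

k = 3

|I_{1,1} − I_{0,0}| = 3.18719041 ≥ 3e-5
|I_{2,2} − I_{1,1}| = 0.01342093 ≥ 3e-5
|I_{3,3} − I_{2,2}| = 0.00000001 < 3e-5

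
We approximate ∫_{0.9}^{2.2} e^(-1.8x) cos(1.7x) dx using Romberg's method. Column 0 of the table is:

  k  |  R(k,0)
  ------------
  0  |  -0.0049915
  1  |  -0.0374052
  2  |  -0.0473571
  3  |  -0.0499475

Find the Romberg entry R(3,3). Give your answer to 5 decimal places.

-0.05082

R(1,1) = -0.0374052 + (-0.0374052 − (-0.0049915))/3 = -0.0482098
R(2,1) = -0.0473571 + (-0.0473571 − (-0.0374052))/3 = -0.0506744
R(3,1) = -0.0499475 + (-0.0499475 − (-0.0473571))/3 = -0.0508110
R(2,2) = (16·(-0.0506744) − (-0.0482098)) / 15 = -0.0508387
R(3,2) = -0.0508110 + (-0.0508110 − (-0.0506744))/15 = -0.0508201
R(3,3) = (64·(-0.0508201) − (-0.0508387)) / 63 = -0.0508198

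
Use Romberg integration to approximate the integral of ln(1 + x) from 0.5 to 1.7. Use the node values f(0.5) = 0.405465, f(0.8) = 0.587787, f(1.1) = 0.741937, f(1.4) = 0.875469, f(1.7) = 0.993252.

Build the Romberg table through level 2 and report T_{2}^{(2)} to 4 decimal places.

0.8736

T_{0}^{(0)} (trapezoid, 1 panel, h=1.2000): 0.839230
T_{1}^{(0)} (trapezoid, 2 panels, h=0.6000): 0.864777
T_{2}^{(0)} (trapezoid, 4 panels, h=0.3000): 0.871365
T_{1}^{(1)} = 0.864777 + (0.864777 − 0.839230)/3 = 0.873293
T_{2}^{(1)} = 0.871365 + (0.871365 − 0.864777)/3 = 0.873561
T_{2}^{(2)} = 0.873561 + (0.873561 − 0.873293)/15 = 0.873579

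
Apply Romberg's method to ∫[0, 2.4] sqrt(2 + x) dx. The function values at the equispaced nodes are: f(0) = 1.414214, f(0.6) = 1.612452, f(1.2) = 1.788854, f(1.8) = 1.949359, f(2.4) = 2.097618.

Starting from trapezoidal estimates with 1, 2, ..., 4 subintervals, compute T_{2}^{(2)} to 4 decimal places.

T_{0}^{(0)} (trapezoid, 1 panel, h=2.4000): 4.214198
T_{1}^{(0)} (trapezoid, 2 panels, h=1.2000): 4.253724
T_{2}^{(0)} (trapezoid, 4 panels, h=0.6000): 4.263949
T_{1}^{(1)} = 4.253724 + (4.253724 − 4.214198)/3 = 4.266899
T_{2}^{(1)} = 4.263949 + (4.263949 − 4.253724)/3 = 4.267357
T_{2}^{(2)} = 4.267357 + (4.267357 − 4.266899)/15 = 4.267388

4.2674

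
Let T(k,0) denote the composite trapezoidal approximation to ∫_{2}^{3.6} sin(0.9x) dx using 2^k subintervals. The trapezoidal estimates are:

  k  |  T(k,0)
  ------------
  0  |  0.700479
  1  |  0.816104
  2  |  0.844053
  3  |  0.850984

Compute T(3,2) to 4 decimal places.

0.8533

Richardson extrapolation on the trapezoidal column (denominator 4−1=3):
T(2,1) = (4·0.844053 − 0.816104) / 3 = 0.853369
T(3,1) = (4·0.850984 − 0.844053) / 3 = 0.853294
T(3,2) = (16·0.853294 − 0.853369) / 15 = 0.853289
(Column j=1 coincides with Simpson's rule on the same nodes.)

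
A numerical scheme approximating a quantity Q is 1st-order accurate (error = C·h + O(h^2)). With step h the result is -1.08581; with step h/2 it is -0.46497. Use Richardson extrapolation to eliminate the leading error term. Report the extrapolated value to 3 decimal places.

0.156

The leading error scales as h; refining by a factor of 2 reduces it by 2^1 = 2.
Extrapolated value = (2·A(h/2) − A(h)) / (2 − 1)
= (2·(-0.46497) − (-1.08581)) / 1
= 0.15587 / 1 = 0.15587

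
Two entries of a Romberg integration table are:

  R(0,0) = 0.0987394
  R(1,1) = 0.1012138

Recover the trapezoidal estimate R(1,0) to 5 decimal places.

From R(1,1) = (4·R(1,0) − R(0,0))/3, solve for R(1,0):
4·R(1,0) = 3·0.1012138 + 0.0987394 = 0.4023808
R(1,0) = 0.1005952

0.10060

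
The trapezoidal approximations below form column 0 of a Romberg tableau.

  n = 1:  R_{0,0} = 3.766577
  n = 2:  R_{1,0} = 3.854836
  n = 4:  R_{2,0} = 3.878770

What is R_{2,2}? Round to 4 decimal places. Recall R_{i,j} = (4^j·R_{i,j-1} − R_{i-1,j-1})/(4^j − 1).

Richardson extrapolation on the trapezoidal column (denominator 4−1=3):
R_{1,1} = 3.854836 + (3.854836 − 3.766577)/3 = 3.884256
R_{2,1} = 3.878770 + (3.878770 − 3.854836)/3 = 3.886748
R_{2,2} = (16·3.886748 − 3.884256) / 15 = 3.886914
(Column j=1 coincides with Simpson's rule on the same nodes.)

3.8869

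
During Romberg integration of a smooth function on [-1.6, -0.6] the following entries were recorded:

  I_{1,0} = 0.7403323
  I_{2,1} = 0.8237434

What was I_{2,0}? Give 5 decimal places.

0.80289

From I_{2,1} = (4·I_{2,0} − I_{1,0})/3, solve for I_{2,0}:
4·I_{2,0} = 3·0.8237434 + 0.7403323 = 3.2115625
I_{2,0} = 0.8028906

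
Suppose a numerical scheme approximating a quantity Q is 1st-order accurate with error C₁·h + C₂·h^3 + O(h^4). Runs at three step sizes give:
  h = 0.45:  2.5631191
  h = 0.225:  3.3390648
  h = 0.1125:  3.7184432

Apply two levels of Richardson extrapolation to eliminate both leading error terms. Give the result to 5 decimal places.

4.09537

First eliminate the h term (factor 2^1 = 2):
  B₁ = (2·3.3390648 − 2.5631191)/1 = 4.1150105
  B₂ = (2·3.7184432 − 3.3390648)/1 = 4.0978216
Then eliminate the h^3 term (factor 2^3 = 8):
  (8·4.0978216 − 4.1150105)/7 = 4.0953660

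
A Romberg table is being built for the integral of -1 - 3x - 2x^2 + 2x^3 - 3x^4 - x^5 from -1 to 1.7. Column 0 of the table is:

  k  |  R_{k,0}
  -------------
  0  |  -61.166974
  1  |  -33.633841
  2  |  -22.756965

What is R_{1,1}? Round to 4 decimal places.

-24.4561

R_{1,1} = (4·(-33.633841) − (-61.166974)) / 3 = -24.456130
(Column j=1 coincides with Simpson's rule on the same nodes.)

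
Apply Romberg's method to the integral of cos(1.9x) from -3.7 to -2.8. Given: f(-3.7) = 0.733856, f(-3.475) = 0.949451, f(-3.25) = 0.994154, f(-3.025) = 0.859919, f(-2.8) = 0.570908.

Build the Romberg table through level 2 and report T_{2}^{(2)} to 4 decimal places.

T_{0}^{(0)} (trapezoid, 1 panel, h=0.9000): 0.587144
T_{1}^{(0)} (trapezoid, 2 panels, h=0.4500): 0.740941
T_{2}^{(0)} (trapezoid, 4 panels, h=0.2250): 0.777579
T_{1}^{(1)} = 0.740941 + (0.740941 − 0.587144)/3 = 0.792207
T_{2}^{(1)} = 0.777579 + (0.777579 − 0.740941)/3 = 0.789792
T_{2}^{(2)} = 0.789792 + (0.789792 − 0.792207)/15 = 0.789631

0.7896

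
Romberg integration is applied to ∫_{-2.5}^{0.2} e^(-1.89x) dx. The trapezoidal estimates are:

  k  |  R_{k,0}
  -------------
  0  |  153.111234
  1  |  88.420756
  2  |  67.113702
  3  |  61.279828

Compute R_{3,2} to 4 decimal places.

59.2901

Richardson extrapolation on the trapezoidal column (denominator 4−1=3):
R_{2,1} = 67.113702 + (67.113702 − 88.420756)/3 = 60.011351
R_{3,1} = (4·61.279828 − 67.113702) / 3 = 59.335203
R_{3,2} = (16·59.335203 − 60.011351) / 15 = 59.290126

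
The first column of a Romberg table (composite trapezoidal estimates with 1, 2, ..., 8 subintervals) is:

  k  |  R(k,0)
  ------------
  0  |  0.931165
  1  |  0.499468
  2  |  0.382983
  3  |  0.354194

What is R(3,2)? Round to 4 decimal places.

Richardson extrapolation on the trapezoidal column (denominator 4−1=3):
R(2,1) = 0.382983 + (0.382983 − 0.499468)/3 = 0.344155
R(3,1) = (4·0.354194 − 0.382983) / 3 = 0.344598
R(3,2) = 0.344598 + (0.344598 − 0.344155)/15 = 0.344628

0.3446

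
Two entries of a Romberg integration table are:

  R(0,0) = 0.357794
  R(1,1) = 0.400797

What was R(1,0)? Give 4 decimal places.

From R(1,1) = (4·R(1,0) − R(0,0))/3, solve for R(1,0):
4·R(1,0) = 3·0.400797 + 0.357794 = 1.560185
R(1,0) = 0.390046

0.3900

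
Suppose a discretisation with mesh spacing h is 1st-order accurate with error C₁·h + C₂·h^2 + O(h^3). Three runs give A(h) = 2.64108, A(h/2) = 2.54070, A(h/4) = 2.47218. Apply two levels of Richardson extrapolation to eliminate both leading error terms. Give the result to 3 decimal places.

First eliminate the h term (factor 2^1 = 2):
  B₁ = (2·2.54070 − 2.64108)/1 = 2.44032
  B₂ = (2·2.47218 − 2.54070)/1 = 2.40366
Then eliminate the h^2 term (factor 2^2 = 4):
  (4·2.40366 − 2.44032)/3 = 2.39144

2.391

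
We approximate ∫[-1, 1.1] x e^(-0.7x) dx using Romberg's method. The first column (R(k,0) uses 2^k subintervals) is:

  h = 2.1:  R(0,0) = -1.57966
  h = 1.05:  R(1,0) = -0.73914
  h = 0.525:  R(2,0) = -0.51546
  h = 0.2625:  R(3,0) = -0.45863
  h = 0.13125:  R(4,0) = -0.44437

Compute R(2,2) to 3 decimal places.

-0.440

R(1,1) = (4·(-0.73914) − (-1.57966)) / 3 = -0.45897
R(2,1) = -0.51546 + (-0.51546 − (-0.73914))/3 = -0.44090
R(2,2) = (16·(-0.44090) − (-0.45897)) / 15 = -0.43970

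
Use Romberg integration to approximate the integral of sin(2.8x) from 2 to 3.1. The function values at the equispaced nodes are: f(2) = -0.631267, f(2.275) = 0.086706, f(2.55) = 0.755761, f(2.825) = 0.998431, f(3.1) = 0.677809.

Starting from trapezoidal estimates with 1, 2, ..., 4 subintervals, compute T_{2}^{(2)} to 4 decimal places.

T_{0}^{(0)} (trapezoid, 1 panel, h=1.1000): 0.025598
T_{1}^{(0)} (trapezoid, 2 panels, h=0.5500): 0.428468
T_{2}^{(0)} (trapezoid, 4 panels, h=0.2750): 0.512646
T_{1}^{(1)} = 0.428468 + (0.428468 − 0.025598)/3 = 0.562758
T_{2}^{(1)} = 0.512646 + (0.512646 − 0.428468)/3 = 0.540705
T_{2}^{(2)} = 0.540705 + (0.540705 − 0.562758)/15 = 0.539235

0.5392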